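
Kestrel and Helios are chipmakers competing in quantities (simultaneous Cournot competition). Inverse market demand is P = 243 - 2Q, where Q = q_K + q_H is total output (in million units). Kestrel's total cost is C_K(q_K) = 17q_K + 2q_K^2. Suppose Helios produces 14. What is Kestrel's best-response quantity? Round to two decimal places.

With the rival's output fixed at 14, Kestrel's profit is π_K = (243 - 2·14 - 2q_K)q_K - (17q_K + 2q_K²) = (215 - 2q_K)q_K - (17q_K + 2q_K²).
∂π_K/∂q_K = 198 - 8q_K = 0, so q_K = 99/4.

24.75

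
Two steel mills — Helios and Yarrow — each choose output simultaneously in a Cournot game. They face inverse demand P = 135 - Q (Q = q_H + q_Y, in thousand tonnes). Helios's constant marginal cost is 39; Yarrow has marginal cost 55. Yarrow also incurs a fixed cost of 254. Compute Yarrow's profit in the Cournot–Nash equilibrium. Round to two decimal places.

Helios's profit: π_H = (135 - Q)q_H - (39q_H). Setting ∂π_H/∂q_H = 0: 96 - 2q_H - (q_Y) = 0.
Yarrow's first-order condition: 80 - 2q_Y - (q_H) = 0.
So q_H = (96 - q_Y)/2 and q_Y = (80 - q_H)/2.
Substituting one into the other gives q_H = 112/3 and q_Y = 64/3.
Price P = 135 - 176/3 = 229/3.
Yarrow's profit: (229/3 - 55)·(64/3) - 254 = 1810/9.

201.11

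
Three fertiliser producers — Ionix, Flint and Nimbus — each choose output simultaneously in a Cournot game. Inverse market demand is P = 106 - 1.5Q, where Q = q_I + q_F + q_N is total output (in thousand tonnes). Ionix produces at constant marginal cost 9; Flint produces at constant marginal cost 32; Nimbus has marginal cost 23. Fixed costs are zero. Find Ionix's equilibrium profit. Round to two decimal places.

748.17

Ionix's profit: π_I = (106 - 1.5Q)q_I - (9q_I). Setting ∂π_I/∂q_I = 0: 97 - 3q_I - (3/2)(q_F + q_N) = 0.
Flint's profit: π_F = (106 - 1.5Q)q_F - (32q_F). Setting ∂π_F/∂q_F = 0: 74 - 3q_F - (3/2)(q_I + q_N) = 0.
Nimbus's first-order condition: 83 - 3q_N - (3/2)(q_I + q_F) = 0.
Adding the 3 conditions: 254 − 3Q − 3Q = 0, i.e. Q = 127/3.
Back-substituting: q_I = (97 − 127/2)/(3/2) = 67/3, q_F = (74 − 127/2)/(3/2) = 7, q_N = (83 − 127/2)/(3/2) = 13.
Price P = 106 - (3/2)·(127/3) = 85/2.
Ionix's profit: (85/2 - 9)·(67/3) = 748.1667.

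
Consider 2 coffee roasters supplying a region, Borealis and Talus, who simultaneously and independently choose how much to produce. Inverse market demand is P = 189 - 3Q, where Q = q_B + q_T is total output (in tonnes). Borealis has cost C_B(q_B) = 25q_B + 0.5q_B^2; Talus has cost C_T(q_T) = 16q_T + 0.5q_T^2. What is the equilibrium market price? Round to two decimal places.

87.90

Borealis's profit: π_B = (189 - 3Q)q_B - (25q_B + (1/2)q_B²). Setting ∂π_B/∂q_B = 0: 164 - 7q_B - 3(q_T) = 0.
Talus's profit: π_T = (189 - 3Q)q_T - (16q_T + (1/2)q_T²). Setting ∂π_T/∂q_T = 0: 173 - 7q_T - 3(q_B) = 0.
Best responses: q_B = (164 - 3q_T)/7, q_T = (173 - 3q_B)/7.
Solving the pair: q_B = 629/40, q_T = 719/40.
Total output Q = 337/10, so price P = 189 - 3·(337/10) = 879/10.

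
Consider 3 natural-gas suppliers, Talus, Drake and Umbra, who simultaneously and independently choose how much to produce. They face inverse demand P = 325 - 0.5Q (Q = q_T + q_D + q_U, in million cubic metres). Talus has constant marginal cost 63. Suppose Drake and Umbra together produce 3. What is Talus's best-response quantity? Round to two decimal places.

260.50

With rivals' combined output fixed at 3, Talus's profit is π_T = (325 - (1/2)·3 - (1/2)q_T)q_T - (63q_T) = (647/2 - (1/2)q_T)q_T - (63q_T).
∂π_T/∂q_T = 521/2 - q_T = 0, so q_T = 521/2.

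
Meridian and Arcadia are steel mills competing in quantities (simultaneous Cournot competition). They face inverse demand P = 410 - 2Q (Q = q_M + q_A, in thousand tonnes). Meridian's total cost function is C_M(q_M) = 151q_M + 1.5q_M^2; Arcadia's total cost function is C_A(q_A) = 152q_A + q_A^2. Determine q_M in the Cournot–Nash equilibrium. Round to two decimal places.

27.32

Meridian's profit: π_M = (410 - 2Q)q_M - (151q_M + (3/2)q_M²). Setting ∂π_M/∂q_M = 0: 259 - 7q_M - 2(q_A) = 0.
Arcadia's profit: π_A = (410 - 2Q)q_A - (152q_A + q_A²). Setting ∂π_A/∂q_A = 0: 258 - 6q_A - 2(q_M) = 0.
Best responses: q_M = (259 - 2q_A)/7, q_A = (258 - 2q_M)/6.
Solving the pair: q_M = 519/19, q_A = 644/19.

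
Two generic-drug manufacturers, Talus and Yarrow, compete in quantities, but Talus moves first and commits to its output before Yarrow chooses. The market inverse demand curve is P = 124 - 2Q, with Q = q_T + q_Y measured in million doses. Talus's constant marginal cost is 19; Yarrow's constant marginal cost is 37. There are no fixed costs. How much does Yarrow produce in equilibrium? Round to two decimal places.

Solve by backward induction. Given q_T, the follower Yarrow maximises π_Y = (124 - 2q_T - 2q_Y)q_Y - 37q_Y.
Setting the follower's marginal profit to zero, 87 - 2q_T - 4q_Y = 0, i.e. q_Y = (87 - 2q_T)/4.
The leader anticipates this reaction. Substituting into P = 124 - 2Q gives P = 161/2 - q_T, so π_T = (161/2 - q_T)q_T - 19q_T.
Maximising: ∂π_T/∂q_T = 123/2 - 2q_T = 0, giving q_T = 123/4.
Then q_Y = (87 - 2·(123/4))/4 = 51/8.

6.38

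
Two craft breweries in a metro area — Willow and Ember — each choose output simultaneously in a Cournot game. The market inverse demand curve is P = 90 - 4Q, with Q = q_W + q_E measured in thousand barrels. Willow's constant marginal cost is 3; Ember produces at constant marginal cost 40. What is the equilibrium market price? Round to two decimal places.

44.33

Willow's profit: π_W = (90 - 4Q)q_W - (3q_W). Setting ∂π_W/∂q_W = 0: 87 - 8q_W - 4(q_E) = 0.
Ember's first-order condition: 50 - 8q_E - 4(q_W) = 0.
Best responses: q_W = (87 - 4q_E)/8, q_E = (50 - 4q_W)/8.
Substituting one into the other gives q_W = 31/3 and q_E = 13/12.
Total output Q = 137/12, so price P = 90 - 4·(137/12) = 133/3.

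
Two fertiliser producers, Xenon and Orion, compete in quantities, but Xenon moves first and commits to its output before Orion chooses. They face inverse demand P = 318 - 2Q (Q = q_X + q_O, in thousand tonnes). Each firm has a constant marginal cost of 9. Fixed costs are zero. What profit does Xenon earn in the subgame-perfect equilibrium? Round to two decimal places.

5967.56

Solve by backward induction. Given q_X, the follower Orion maximises π_O = (318 - 2q_X - 2q_O)q_O - 9q_O.
Setting the follower's marginal profit to zero, 309 - 2q_X - 4q_O = 0, i.e. q_O = (309 - 2q_X)/4.
The leader anticipates this reaction. Substituting into P = 318 - 2Q gives P = 327/2 - q_X, so π_X = (327/2 - q_X)q_X - 9q_X.
The leader's first-order condition 309/2 - 2q_X = 0 yields q_X = 309/4.
Then q_O = (309 - 2·(309/4))/4 = 309/8.
Price P = 318 - 2·(927/8) = 345/4.
Xenon's profit: (345/4 - 9)·(309/4) = 5967.5625.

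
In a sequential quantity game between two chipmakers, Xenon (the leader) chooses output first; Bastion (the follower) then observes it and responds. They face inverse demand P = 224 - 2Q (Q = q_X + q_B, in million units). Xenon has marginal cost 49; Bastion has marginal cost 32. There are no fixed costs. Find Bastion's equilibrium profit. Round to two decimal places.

1596.13

The follower Bastion best-responds to any q_X: π_B = (224 - 2Q)q_B - 32q_B.
Setting the follower's marginal profit to zero, 192 - 2q_X - 4q_B = 0, i.e. q_B = (192 - 2q_X)/4.
The leader anticipates this reaction. Substituting into P = 224 - 2Q gives P = 128 - q_X, so π_X = (128 - q_X)q_X - 49q_X.
Leader FOC: 79 - 2q_X = 0, so q_X = 79/2.
Then q_B = (192 - 2·(79/2))/4 = 113/4.
Price P = 224 - 2·(271/4) = 177/2.
Bastion's profit: (177/2 - 32)·(113/4) = 1596.1250.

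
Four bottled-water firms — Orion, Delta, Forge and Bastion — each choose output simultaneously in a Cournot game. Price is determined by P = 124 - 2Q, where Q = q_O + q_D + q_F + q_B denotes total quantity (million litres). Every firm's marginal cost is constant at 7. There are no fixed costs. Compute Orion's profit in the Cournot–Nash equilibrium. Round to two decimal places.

273.78

A representative firm's profit is π_i = q_i(124 - 2Q) - 7q_i.
First-order condition (treating rivals' output as given): 117 - 4q_i - 2·Σ_{j≠i} q_j = 0.
By symmetry each firm produces the same amount; substituting Σ_{j≠i} q_j = 3q_i yields q_i = 117/10.
Price P = 124 - 2·(234/5) = 152/5.
Orion's profit: (152/5 - 7)·(117/10) = 273.7800.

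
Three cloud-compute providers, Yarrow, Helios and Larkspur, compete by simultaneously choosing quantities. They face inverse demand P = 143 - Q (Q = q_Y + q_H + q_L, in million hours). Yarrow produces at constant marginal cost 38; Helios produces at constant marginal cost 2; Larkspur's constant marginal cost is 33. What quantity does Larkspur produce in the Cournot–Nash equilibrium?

21

Yarrow's profit: π_Y = (143 - Q)q_Y - (38q_Y). Setting ∂π_Y/∂q_Y = 0: 105 - 2q_Y - (q_H + q_L) = 0.
Helios's profit: π_H = (143 - Q)q_H - (2q_H). Setting ∂π_H/∂q_H = 0: 141 - 2q_H - (q_Y + q_L) = 0.
Larkspur's profit: π_L = (143 - Q)q_L - (33q_L). Setting ∂π_L/∂q_L = 0: 110 - 2q_L - (q_Y + q_H) = 0.
Summing all 3 equations gives 356 − 4Q = 0, hence Q = 89.
Back-substituting: q_Y = (105 − 89) = 16, q_H = (141 − 89) = 52, q_L = (110 − 89) = 21.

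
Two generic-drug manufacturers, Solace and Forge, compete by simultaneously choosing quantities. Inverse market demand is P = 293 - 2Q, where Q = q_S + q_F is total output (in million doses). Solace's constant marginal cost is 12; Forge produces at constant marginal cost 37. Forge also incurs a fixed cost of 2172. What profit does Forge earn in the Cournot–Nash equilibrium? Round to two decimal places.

792.50

Solace's profit: π_S = (293 - 2Q)q_S - (12q_S). Setting ∂π_S/∂q_S = 0: 281 - 4q_S - 2(q_F) = 0.
Forge's first-order condition: 256 - 4q_F - 2(q_S) = 0.
Best responses: q_S = (281 - 2q_F)/4, q_F = (256 - 2q_S)/4.
Solving the pair: q_S = 51, q_F = 77/2.
Price P = 293 - 2·(179/2) = 114.
Forge's profit: (114 - 37)·(77/2) - 2172 = 1585/2.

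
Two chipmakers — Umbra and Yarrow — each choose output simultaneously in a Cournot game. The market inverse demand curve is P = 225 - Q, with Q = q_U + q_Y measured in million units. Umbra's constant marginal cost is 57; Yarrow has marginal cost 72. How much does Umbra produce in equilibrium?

Umbra's profit: π_U = (225 - Q)q_U - (57q_U). Setting ∂π_U/∂q_U = 0: 168 - 2q_U - (q_Y) = 0.
Yarrow's first-order condition: 153 - 2q_Y - (q_U) = 0.
Rearranging gives the reaction functions q_U = (168 - q_Y)/2 and q_Y = (153 - q_U)/2.
Solving the pair: q_U = 61, q_Y = 46.

61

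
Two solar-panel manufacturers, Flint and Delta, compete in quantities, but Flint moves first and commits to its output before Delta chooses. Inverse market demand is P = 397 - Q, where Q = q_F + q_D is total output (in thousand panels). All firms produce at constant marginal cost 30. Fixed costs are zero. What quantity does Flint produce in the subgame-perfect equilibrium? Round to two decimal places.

The follower Delta best-responds to any q_F: π_D = (397 - Q)q_D - 30q_D.
Setting the follower's marginal profit to zero, 367 - q_F - 2q_D = 0, i.e. q_D = (367 - q_F)/2.
Flint substitutes q_D(q_F) into its own profit: π_F = q_F(397 - q_F - (367 - q_F)/2) - 30q_F = (427/2 - (1/2)q_F)q_F - 30q_F.
Leader FOC: 367/2 - q_F = 0, so q_F = 367/2.
Then q_D = (367 - 367/2)/2 = 367/4.

183.50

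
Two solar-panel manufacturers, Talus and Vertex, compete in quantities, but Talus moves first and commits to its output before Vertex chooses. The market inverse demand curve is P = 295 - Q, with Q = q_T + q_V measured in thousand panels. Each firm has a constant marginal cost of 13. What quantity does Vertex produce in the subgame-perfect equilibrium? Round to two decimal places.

70.50

The follower Vertex best-responds to any q_T: π_V = (295 - Q)q_V - 13q_V.
∂π_V/∂q_V = 282 - q_T - 2q_V = 0 gives the reaction function q_V = (282 - q_T)/2.
Talus substitutes q_V(q_T) into its own profit: π_T = q_T(295 - q_T - (282 - q_T)/2) - 13q_T = (154 - (1/2)q_T)q_T - 13q_T.
Maximising: ∂π_T/∂q_T = 141 - q_T = 0, giving q_T = 141.
Then q_V = (282 - 141)/2 = 141/2.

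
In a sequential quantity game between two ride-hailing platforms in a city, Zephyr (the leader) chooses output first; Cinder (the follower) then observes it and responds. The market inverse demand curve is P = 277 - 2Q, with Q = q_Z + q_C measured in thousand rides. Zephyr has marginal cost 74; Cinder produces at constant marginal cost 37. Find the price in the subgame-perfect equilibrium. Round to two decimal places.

Solve by backward induction. Given q_Z, the follower Cinder maximises π_C = (277 - 2q_Z - 2q_C)q_C - 37q_C.
Follower FOC: 240 - 2q_Z - 4q_C = 0, so q_C(q_Z) = (240 - 2q_Z)/4.
The leader anticipates this reaction. Substituting into P = 277 - 2Q gives P = 157 - q_Z, so π_Z = (157 - q_Z)q_Z - 74q_Z.
Maximising: ∂π_Z/∂q_Z = 83 - 2q_Z = 0, giving q_Z = 83/2.
Then q_C = (240 - 2·(83/2))/4 = 157/4.
Total output Q = 323/4, so price P = 277 - 2·(323/4) = 231/2.

115.50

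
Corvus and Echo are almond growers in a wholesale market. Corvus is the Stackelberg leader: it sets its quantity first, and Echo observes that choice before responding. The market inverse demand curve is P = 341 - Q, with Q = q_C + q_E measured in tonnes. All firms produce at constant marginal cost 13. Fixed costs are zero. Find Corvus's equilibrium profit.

The follower Echo best-responds to any q_C: π_E = (341 - Q)q_E - 13q_E.
∂π_E/∂q_E = 328 - q_C - 2q_E = 0 gives the reaction function q_E = (328 - q_C)/2.
Corvus substitutes q_E(q_C) into its own profit: π_C = q_C(341 - q_C - (328 - q_C)/2) - 13q_C = (177 - (1/2)q_C)q_C - 13q_C.
Leader FOC: 164 - q_C = 0, so q_C = 164.
Then q_E = (328 - 164)/2 = 82.
Price P = 341 - 246 = 95.
Corvus's profit: (95 - 13)·164 = 13448.

13448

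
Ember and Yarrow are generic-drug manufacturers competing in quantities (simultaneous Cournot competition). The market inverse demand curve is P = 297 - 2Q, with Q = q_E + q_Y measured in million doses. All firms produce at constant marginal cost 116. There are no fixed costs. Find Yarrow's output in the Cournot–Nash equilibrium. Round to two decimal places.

30.17

A representative firm's profit is π_i = q_i(297 - 2Q) - 116q_i.
First-order condition (treating rivals' output as given): 181 - 4q_i - 2q_j = 0.
By symmetry each firm produces the same amount; substituting q_j = q_i yields q_i = 181/6.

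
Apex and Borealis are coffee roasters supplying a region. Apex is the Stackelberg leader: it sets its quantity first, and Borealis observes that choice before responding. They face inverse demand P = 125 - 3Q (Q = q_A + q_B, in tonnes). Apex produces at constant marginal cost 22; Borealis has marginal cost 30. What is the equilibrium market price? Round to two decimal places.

49.75

The follower Borealis best-responds to any q_A: π_B = (125 - 3Q)q_B - 30q_B.
Setting the follower's marginal profit to zero, 95 - 3q_A - 6q_B = 0, i.e. q_B = (95 - 3q_A)/6.
The leader anticipates this reaction. Substituting into P = 125 - 3Q gives P = 155/2 - (3/2)q_A, so π_A = (155/2 - (3/2)q_A)q_A - 22q_A.
The leader's first-order condition 111/2 - 3q_A = 0 yields q_A = 37/2.
Then q_B = (95 - 3·(37/2))/6 = 79/12.
Total output Q = 301/12, so price P = 125 - 3·(301/12) = 199/4.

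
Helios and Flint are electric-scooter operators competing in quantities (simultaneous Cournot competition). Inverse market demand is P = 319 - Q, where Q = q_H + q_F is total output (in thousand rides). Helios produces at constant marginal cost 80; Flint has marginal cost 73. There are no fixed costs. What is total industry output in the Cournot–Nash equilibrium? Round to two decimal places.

161.67

Helios's profit: π_H = (319 - Q)q_H - (80q_H). Setting ∂π_H/∂q_H = 0: 239 - 2q_H - (q_F) = 0.
Flint's profit: π_F = (319 - Q)q_F - (73q_F). Setting ∂π_F/∂q_F = 0: 246 - 2q_F - (q_H) = 0.
Best responses: q_H = (239 - q_F)/2, q_F = (246 - q_H)/2.
Solving the pair: q_H = 232/3, q_F = 253/3.
Total output Q = 232/3 + 253/3 = 485/3.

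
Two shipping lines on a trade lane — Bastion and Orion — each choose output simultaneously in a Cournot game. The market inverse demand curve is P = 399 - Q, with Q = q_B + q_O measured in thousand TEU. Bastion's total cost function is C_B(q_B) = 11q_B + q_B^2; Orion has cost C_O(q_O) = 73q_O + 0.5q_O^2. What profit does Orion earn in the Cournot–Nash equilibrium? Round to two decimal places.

Bastion's profit: π_B = (399 - Q)q_B - (11q_B + q_B²). Setting ∂π_B/∂q_B = 0: 388 - 4q_B - (q_O) = 0.
Orion's profit: π_O = (399 - Q)q_O - (73q_O + (1/2)q_O²). Setting ∂π_O/∂q_O = 0: 326 - 3q_O - (q_B) = 0.
Rearranging gives the reaction functions q_B = (388 - q_O)/4 and q_O = (326 - q_B)/3.
Substituting one into the other gives q_B = 838/11 and q_O = 916/11.
Price P = 399 - 1754/11 = 239.5455.
Orion's profit: 239.5455·(916/11) - 73·(916/11) - (1/2)(916/11)² = 10401.5207.

10401.52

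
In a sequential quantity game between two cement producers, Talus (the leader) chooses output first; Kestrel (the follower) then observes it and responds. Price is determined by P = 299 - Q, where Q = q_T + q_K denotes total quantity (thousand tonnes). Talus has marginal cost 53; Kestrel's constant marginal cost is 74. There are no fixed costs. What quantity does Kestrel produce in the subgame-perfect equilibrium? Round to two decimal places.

The follower Kestrel best-responds to any q_T: π_K = (299 - Q)q_K - 74q_K.
Follower FOC: 225 - q_T - 2q_K = 0, so q_K(q_T) = (225 - q_T)/2.
Talus substitutes q_K(q_T) into its own profit: π_T = q_T(299 - q_T - (225 - q_T)/2) - 53q_T = (373/2 - (1/2)q_T)q_T - 53q_T.
Leader FOC: 267/2 - q_T = 0, so q_T = 267/2.
Then q_K = (225 - 267/2)/2 = 183/4.

45.75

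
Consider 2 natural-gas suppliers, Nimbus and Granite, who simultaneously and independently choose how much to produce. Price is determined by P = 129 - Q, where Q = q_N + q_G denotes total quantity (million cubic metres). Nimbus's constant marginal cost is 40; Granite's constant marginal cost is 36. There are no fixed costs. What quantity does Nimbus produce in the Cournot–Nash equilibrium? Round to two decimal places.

Nimbus's profit: π_N = (129 - Q)q_N - (40q_N). Setting ∂π_N/∂q_N = 0: 89 - 2q_N - (q_G) = 0.
Granite's first-order condition: 93 - 2q_G - (q_N) = 0.
So q_N = (89 - q_G)/2 and q_G = (93 - q_N)/2.
Substituting one into the other gives q_N = 85/3 and q_G = 97/3.

28.33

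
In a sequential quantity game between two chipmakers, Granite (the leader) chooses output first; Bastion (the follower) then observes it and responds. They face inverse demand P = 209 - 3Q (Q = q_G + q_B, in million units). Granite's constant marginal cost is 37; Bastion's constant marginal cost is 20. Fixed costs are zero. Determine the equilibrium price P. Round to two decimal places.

75.75

Solve by backward induction. Given q_G, the follower Bastion maximises π_B = (209 - 3q_G - 3q_B)q_B - 20q_B.
Follower FOC: 189 - 3q_G - 6q_B = 0, so q_B(q_G) = (189 - 3q_G)/6.
Granite substitutes q_B(q_G) into its own profit: π_G = q_G(209 - 3q_G - (189 - 3q_G)/2) - 37q_G = (229/2 - (3/2)q_G)q_G - 37q_G.
The leader's first-order condition 155/2 - 3q_G = 0 yields q_G = 155/6.
Then q_B = (189 - 3·(155/6))/6 = 223/12.
Total output Q = 533/12, so price P = 209 - 3·(533/12) = 303/4.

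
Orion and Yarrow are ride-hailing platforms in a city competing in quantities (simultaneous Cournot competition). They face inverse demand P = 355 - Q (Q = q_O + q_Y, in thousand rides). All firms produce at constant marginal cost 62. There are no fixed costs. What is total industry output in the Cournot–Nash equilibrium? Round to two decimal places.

195.33

Each firm earns π_i = (355 - Q)q_i - 62q_i.
Setting ∂π_i/∂q_i = 0 with rivals' quantities fixed: 293 - 2q_i - q_j = 0.
By symmetry each firm produces the same amount; substituting q_j = q_i yields q_i = 293/3.
Total output Q = 293/3 + 293/3 = 586/3.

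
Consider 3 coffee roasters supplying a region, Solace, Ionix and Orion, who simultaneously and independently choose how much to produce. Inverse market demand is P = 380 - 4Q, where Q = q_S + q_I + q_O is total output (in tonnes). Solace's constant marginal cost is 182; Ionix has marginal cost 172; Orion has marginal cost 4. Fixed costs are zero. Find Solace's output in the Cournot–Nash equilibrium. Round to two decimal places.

Solace's profit: π_S = (380 - 4Q)q_S - (182q_S). Setting ∂π_S/∂q_S = 0: 198 - 8q_S - 4(q_I + q_O) = 0.
Ionix's profit: π_I = (380 - 4Q)q_I - (172q_I). Setting ∂π_I/∂q_I = 0: 208 - 8q_I - 4(q_S + q_O) = 0.
Orion's profit: π_O = (380 - 4Q)q_O - (4q_O). Setting ∂π_O/∂q_O = 0: 376 - 8q_O - 4(q_S + q_I) = 0.
Adding the 3 conditions: 782 − 8Q − 8Q = 0, i.e. Q = 391/8.
Back-substituting: q_S = (198 − 391/2)/4 = 5/8, q_I = (208 − 391/2)/4 = 25/8, q_O = (376 − 391/2)/4 = 361/8.

0.63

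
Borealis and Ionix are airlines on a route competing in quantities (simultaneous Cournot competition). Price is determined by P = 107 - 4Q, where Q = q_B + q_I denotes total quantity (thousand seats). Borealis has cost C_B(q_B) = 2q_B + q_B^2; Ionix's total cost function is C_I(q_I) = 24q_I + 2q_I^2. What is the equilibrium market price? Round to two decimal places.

55.54

Borealis's profit: π_B = (107 - 4Q)q_B - (2q_B + q_B²). Setting ∂π_B/∂q_B = 0: 105 - 10q_B - 4(q_I) = 0.
Ionix's first-order condition: 83 - 12q_I - 4(q_B) = 0.
So q_B = (105 - 4q_I)/10 and q_I = (83 - 4q_B)/12.
Solving the pair: q_B = 116/13, q_I = 205/52.
Total output Q = 669/52, so price P = 107 - 4·(669/52) = 722/13.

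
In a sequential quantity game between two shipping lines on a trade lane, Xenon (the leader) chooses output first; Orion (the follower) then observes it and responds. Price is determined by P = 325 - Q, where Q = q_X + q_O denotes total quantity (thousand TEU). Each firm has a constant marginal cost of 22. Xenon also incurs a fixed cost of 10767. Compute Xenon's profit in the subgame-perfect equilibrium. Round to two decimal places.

Solve by backward induction. Given q_X, the follower Orion maximises π_O = (325 - q_X - q_O)q_O - 22q_O.
Follower FOC: 303 - q_X - 2q_O = 0, so q_O(q_X) = (303 - q_X)/2.
The leader anticipates this reaction. Substituting into P = 325 - Q gives P = 347/2 - (1/2)q_X, so π_X = (347/2 - (1/2)q_X)q_X - 22q_X.
The leader's first-order condition 303/2 - q_X = 0 yields q_X = 303/2.
Then q_O = (303 - 303/2)/2 = 303/4.
Price P = 325 - 909/4 = 391/4.
Xenon's profit: (391/4 - 22)·(303/2) - 10767 = 709.1250.

709.13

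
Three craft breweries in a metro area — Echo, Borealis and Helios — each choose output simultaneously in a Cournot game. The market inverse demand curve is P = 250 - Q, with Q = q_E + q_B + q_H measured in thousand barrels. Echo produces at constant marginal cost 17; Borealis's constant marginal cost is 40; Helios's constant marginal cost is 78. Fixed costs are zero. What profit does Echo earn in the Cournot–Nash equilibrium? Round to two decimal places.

6280.56

Echo's profit: π_E = (250 - Q)q_E - (17q_E). Setting ∂π_E/∂q_E = 0: 233 - 2q_E - (q_B + q_H) = 0.
Borealis's first-order condition: 210 - 2q_B - (q_E + q_H) = 0.
Helios's profit: π_H = (250 - Q)q_H - (78q_H). Setting ∂π_H/∂q_H = 0: 172 - 2q_H - (q_E + q_B) = 0.
Adding the 3 first-order conditions: 615 − 4Q = 0, so Q = 615/4.
Back-substituting: q_E = (233 − 615/4) = 317/4, q_B = (210 − 615/4) = 225/4, q_H = (172 − 615/4) = 73/4.
Price P = 250 - 615/4 = 385/4.
Echo's profit: (385/4 - 17)·(317/4) = 6280.5625.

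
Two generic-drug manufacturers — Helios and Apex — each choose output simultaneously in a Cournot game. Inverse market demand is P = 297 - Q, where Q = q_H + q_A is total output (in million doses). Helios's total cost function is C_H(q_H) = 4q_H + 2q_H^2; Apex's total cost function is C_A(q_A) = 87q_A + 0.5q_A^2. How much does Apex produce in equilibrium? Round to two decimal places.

56.88

Helios's profit: π_H = (297 - Q)q_H - (4q_H + 2q_H²). Setting ∂π_H/∂q_H = 0: 293 - 6q_H - (q_A) = 0.
Apex's first-order condition: 210 - 3q_A - (q_H) = 0.
So q_H = (293 - q_A)/6 and q_A = (210 - q_H)/3.
Substituting one into the other gives q_H = 669/17 and q_A = 967/17.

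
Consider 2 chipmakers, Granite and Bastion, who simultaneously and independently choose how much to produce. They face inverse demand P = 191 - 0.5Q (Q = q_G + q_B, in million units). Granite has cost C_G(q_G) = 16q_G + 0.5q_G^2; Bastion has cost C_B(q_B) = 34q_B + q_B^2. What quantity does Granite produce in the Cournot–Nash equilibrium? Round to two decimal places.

Granite's profit: π_G = (191 - 0.5Q)q_G - (16q_G + (1/2)q_G²). Setting ∂π_G/∂q_G = 0: 175 - 2q_G - (1/2)(q_B) = 0.
Bastion's profit: π_B = (191 - 0.5Q)q_B - (34q_B + q_B²). Setting ∂π_B/∂q_B = 0: 157 - 3q_B - (1/2)(q_G) = 0.
So q_G = (175 - (1/2)q_B)/2 and q_B = (157 - (1/2)q_G)/3.
Solving the pair: q_G = 1786/23, q_B = 906/23.

77.65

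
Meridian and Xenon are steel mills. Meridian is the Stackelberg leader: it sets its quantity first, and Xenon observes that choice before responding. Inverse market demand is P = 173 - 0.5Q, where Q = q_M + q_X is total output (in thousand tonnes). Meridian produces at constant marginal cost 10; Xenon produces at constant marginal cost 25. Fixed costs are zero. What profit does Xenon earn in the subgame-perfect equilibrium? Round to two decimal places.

Solve by backward induction. Given q_M, the follower Xenon maximises π_X = (173 - (1/2)q_M - (1/2)q_X)q_X - 25q_X.
∂π_X/∂q_X = 148 - (1/2)q_M - q_X = 0 gives the reaction function q_X = (148 - (1/2)q_M).
Meridian substitutes q_X(q_M) into its own profit: π_M = q_M(173 - (1/2)q_M - (148 - (1/2)q_M)/2) - 10q_M = (99 - (1/4)q_M)q_M - 10q_M.
Leader FOC: 89 - (1/2)q_M = 0, so q_M = 178.
Then q_X = (148 - (1/2)·178) = 59.
Price P = 173 - (1/2)·237 = 109/2.
Xenon's profit: (109/2 - 25)·59 = 1740.5000.

1740.50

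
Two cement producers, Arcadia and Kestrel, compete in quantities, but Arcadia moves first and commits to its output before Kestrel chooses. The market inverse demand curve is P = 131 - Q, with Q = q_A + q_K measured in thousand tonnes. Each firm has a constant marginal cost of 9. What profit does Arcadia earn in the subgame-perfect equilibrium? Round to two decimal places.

1860.50

Solve by backward induction. Given q_A, the follower Kestrel maximises π_K = (131 - q_A - q_K)q_K - 9q_K.
Follower FOC: 122 - q_A - 2q_K = 0, so q_K(q_A) = (122 - q_A)/2.
The leader anticipates this reaction. Substituting into P = 131 - Q gives P = 70 - (1/2)q_A, so π_A = (70 - (1/2)q_A)q_A - 9q_A.
Maximising: ∂π_A/∂q_A = 61 - q_A = 0, giving q_A = 61.
Then q_K = (122 - 61)/2 = 61/2.
Price P = 131 - 183/2 = 79/2.
Arcadia's profit: (79/2 - 9)·61 = 1860.5000.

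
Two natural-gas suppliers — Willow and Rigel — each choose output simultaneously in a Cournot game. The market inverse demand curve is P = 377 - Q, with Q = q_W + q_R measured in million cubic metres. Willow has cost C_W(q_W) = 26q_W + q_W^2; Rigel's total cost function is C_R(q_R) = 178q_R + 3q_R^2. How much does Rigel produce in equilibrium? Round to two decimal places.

14.35

Willow's profit: π_W = (377 - Q)q_W - (26q_W + q_W²). Setting ∂π_W/∂q_W = 0: 351 - 4q_W - (q_R) = 0.
Rigel's profit: π_R = (377 - Q)q_R - (178q_R + 3q_R²). Setting ∂π_R/∂q_R = 0: 199 - 8q_R - (q_W) = 0.
So q_W = (351 - q_R)/4 and q_R = (199 - q_W)/8.
Solving the pair: q_W = 84.1613, q_R = 445/31.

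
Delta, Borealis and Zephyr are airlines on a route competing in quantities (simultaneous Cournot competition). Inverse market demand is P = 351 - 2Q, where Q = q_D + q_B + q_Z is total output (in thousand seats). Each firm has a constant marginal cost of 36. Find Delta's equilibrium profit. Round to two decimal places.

Each firm earns π_i = (351 - 2Q)q_i - 36q_i.
Setting ∂π_i/∂q_i = 0 with rivals' quantities fixed: 315 - 4q_i - 2·Σ_{j≠i} q_j = 0.
By symmetry each firm produces the same amount; substituting Σ_{j≠i} q_j = 2q_i yields q_i = 315/8.
Price P = 351 - 2·(945/8) = 459/4.
Delta's profit: (459/4 - 36)·(315/8) = 3100.7813.

3100.78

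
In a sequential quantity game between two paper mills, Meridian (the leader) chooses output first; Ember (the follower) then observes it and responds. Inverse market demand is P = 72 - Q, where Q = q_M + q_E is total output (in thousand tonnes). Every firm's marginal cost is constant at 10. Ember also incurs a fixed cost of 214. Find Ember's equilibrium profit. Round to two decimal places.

26.25

The follower Ember best-responds to any q_M: π_E = (72 - Q)q_E - 10q_E.
∂π_E/∂q_E = 62 - q_M - 2q_E = 0 gives the reaction function q_E = (62 - q_M)/2.
The leader anticipates this reaction. Substituting into P = 72 - Q gives P = 41 - (1/2)q_M, so π_M = (41 - (1/2)q_M)q_M - 10q_M.
Leader FOC: 31 - q_M = 0, so q_M = 31.
Then q_E = (62 - 31)/2 = 31/2.
Price P = 72 - 93/2 = 51/2.
Ember's profit: (51/2 - 10)·(31/2) - 214 = 105/4.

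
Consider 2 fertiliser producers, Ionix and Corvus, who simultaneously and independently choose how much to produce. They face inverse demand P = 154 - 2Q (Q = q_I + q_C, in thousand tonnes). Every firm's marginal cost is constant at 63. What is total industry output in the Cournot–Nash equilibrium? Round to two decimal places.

30.33

Each firm earns π_i = (154 - 2Q)q_i - 63q_i.
Setting ∂π_i/∂q_i = 0 with rivals' quantities fixed: 91 - 4q_i - 2q_j = 0.
With identical firms every q_j equals q_i, so q_j = q_i and 91 = 6q_i, giving q_i = 91/6.
Total output Q = 91/6 + 91/6 = 91/3.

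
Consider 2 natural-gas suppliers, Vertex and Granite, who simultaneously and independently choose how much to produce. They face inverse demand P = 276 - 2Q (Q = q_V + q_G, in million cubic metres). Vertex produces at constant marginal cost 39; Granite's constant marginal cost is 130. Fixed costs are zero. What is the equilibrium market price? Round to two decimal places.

148.33

Vertex's profit: π_V = (276 - 2Q)q_V - (39q_V). Setting ∂π_V/∂q_V = 0: 237 - 4q_V - 2(q_G) = 0.
Granite's profit: π_G = (276 - 2Q)q_G - (130q_G). Setting ∂π_G/∂q_G = 0: 146 - 4q_G - 2(q_V) = 0.
Best responses: q_V = (237 - 2q_G)/4, q_G = (146 - 2q_V)/4.
Substituting one into the other gives q_V = 164/3 and q_G = 55/6.
Total output Q = 383/6, so price P = 276 - 2·(383/6) = 445/3.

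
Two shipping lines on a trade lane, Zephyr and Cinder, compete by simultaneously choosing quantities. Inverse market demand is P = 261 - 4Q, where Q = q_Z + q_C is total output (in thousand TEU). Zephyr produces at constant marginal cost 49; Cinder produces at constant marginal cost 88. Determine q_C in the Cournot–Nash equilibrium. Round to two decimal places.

Zephyr's profit: π_Z = (261 - 4Q)q_Z - (49q_Z). Setting ∂π_Z/∂q_Z = 0: 212 - 8q_Z - 4(q_C) = 0.
Cinder's profit: π_C = (261 - 4Q)q_C - (88q_C). Setting ∂π_C/∂q_C = 0: 173 - 8q_C - 4(q_Z) = 0.
So q_Z = (212 - 4q_C)/8 and q_C = (173 - 4q_Z)/8.
Solving the pair: q_Z = 251/12, q_C = 67/6.

11.17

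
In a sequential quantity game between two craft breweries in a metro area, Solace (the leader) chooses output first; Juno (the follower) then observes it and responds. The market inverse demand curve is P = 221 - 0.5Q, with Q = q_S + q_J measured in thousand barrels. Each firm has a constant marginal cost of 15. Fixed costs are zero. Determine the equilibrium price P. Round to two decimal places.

66.50

The follower Juno best-responds to any q_S: π_J = (221 - 0.5Q)q_J - 15q_J.
Setting the follower's marginal profit to zero, 206 - (1/2)q_S - q_J = 0, i.e. q_J = (206 - (1/2)q_S).
Solace substitutes q_J(q_S) into its own profit: π_S = q_S(221 - (1/2)q_S - (206 - (1/2)q_S)/2) - 15q_S = (118 - (1/4)q_S)q_S - 15q_S.
The leader's first-order condition 103 - (1/2)q_S = 0 yields q_S = 206.
Then q_J = (206 - (1/2)·206) = 103.
Total output Q = 309, so price P = 221 - (1/2)·309 = 133/2.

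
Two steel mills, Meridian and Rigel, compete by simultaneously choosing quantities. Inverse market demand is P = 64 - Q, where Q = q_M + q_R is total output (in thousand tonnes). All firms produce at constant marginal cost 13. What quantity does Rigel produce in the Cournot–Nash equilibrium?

Each firm earns π_i = (64 - Q)q_i - 13q_i.
First-order condition (treating rivals' output as given): 51 - 2q_i - q_j = 0.
With identical firms every q_j equals q_i, so q_j = q_i and 51 = 3q_i, giving q_i = 17.

17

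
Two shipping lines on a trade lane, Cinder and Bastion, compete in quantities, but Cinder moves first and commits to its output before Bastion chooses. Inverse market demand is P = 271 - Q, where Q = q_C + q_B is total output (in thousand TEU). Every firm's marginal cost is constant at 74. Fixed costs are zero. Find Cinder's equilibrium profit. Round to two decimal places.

4851.13

The follower Bastion best-responds to any q_C: π_B = (271 - Q)q_B - 74q_B.
Setting the follower's marginal profit to zero, 197 - q_C - 2q_B = 0, i.e. q_B = (197 - q_C)/2.
The leader anticipates this reaction. Substituting into P = 271 - Q gives P = 345/2 - (1/2)q_C, so π_C = (345/2 - (1/2)q_C)q_C - 74q_C.
Maximising: ∂π_C/∂q_C = 197/2 - q_C = 0, giving q_C = 197/2.
Then q_B = (197 - 197/2)/2 = 197/4.
Price P = 271 - 591/4 = 493/4.
Cinder's profit: (493/4 - 74)·(197/2) = 4851.1250.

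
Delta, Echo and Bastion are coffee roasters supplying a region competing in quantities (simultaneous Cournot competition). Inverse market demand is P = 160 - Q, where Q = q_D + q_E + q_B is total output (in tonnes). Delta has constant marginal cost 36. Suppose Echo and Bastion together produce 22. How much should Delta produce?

With rivals' combined output fixed at 22, Delta's profit is π_D = (160 - 22 - q_D)q_D - (36q_D) = (138 - q_D)q_D - (36q_D).
∂π_D/∂q_D = 102 - 2q_D = 0, so q_D = 51.

51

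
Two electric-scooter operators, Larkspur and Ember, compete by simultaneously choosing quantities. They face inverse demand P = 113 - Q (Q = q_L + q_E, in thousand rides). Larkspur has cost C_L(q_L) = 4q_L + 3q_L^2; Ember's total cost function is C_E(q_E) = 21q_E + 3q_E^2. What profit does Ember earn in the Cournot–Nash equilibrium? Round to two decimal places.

396.20

Larkspur's profit: π_L = (113 - Q)q_L - (4q_L + 3q_L²). Setting ∂π_L/∂q_L = 0: 109 - 8q_L - (q_E) = 0.
Ember's first-order condition: 92 - 8q_E - (q_L) = 0.
So q_L = (109 - q_E)/8 and q_E = (92 - q_L)/8.
Substituting one into the other gives q_L = 260/21 and q_E = 209/21.
Price P = 113 - 67/3 = 272/3.
Ember's profit: (272/3)·(209/21) - 21·(209/21) - 3(209/21)² = 396.1995.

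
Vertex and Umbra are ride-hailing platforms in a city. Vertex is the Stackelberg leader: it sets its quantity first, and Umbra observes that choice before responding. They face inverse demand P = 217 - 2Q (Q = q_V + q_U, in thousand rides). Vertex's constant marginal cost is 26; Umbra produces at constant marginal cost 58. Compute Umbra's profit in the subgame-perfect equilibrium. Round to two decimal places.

282.03

The follower Umbra best-responds to any q_V: π_U = (217 - 2Q)q_U - 58q_U.
Follower FOC: 159 - 2q_V - 4q_U = 0, so q_U(q_V) = (159 - 2q_V)/4.
The leader anticipates this reaction. Substituting into P = 217 - 2Q gives P = 275/2 - q_V, so π_V = (275/2 - q_V)q_V - 26q_V.
Maximising: ∂π_V/∂q_V = 223/2 - 2q_V = 0, giving q_V = 223/4.
Then q_U = (159 - 2·(223/4))/4 = 95/8.
Price P = 217 - 2·(541/8) = 327/4.
Umbra's profit: (327/4 - 58)·(95/8) = 282.0313.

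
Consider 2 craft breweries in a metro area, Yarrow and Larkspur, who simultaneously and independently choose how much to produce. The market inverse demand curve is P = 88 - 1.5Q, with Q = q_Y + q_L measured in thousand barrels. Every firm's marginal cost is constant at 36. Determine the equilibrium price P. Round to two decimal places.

53.33

A representative firm's profit is π_i = q_i(88 - 1.5Q) - 36q_i.
Setting ∂π_i/∂q_i = 0 with rivals' quantities fixed: 52 - 3q_i - (3/2)q_j = 0.
With identical firms every q_j equals q_i, so q_j = q_i and 52 = (9/2)q_i, giving q_i = 104/9.
Total output Q = 208/9, so price P = 88 - (3/2)·(208/9) = 160/3.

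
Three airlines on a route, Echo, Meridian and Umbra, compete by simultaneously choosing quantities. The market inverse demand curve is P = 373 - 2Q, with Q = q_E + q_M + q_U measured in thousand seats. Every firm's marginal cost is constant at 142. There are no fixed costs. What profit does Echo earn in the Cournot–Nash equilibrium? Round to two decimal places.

A representative firm's profit is π_i = q_i(373 - 2Q) - 142q_i.
First-order condition (treating rivals' output as given): 231 - 4q_i - 2·Σ_{j≠i} q_j = 0.
With identical firms every q_j equals q_i, so Σ_{j≠i} q_j = 2q_i and 231 = 8q_i, giving q_i = 231/8.
Price P = 373 - 2·(693/8) = 799/4.
Echo's profit: (799/4 - 142)·(231/8) = 1667.5313.

1667.53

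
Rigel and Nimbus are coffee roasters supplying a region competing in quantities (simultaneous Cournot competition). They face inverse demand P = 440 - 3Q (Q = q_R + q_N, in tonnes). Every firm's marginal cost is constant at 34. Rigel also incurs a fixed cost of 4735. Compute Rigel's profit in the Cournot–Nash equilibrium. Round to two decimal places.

1370.04

A representative firm's profit is π_i = q_i(440 - 3Q) - 34q_i.
Setting ∂π_i/∂q_i = 0 with rivals' quantities fixed: 406 - 6q_i - 3q_j = 0.
By symmetry each firm produces the same amount; substituting q_j = q_i yields q_i = 406/9.
Price P = 440 - 3·(812/9) = 508/3.
Rigel's profit: (508/3 - 34)·(406/9) - 4735 = 1370.0370.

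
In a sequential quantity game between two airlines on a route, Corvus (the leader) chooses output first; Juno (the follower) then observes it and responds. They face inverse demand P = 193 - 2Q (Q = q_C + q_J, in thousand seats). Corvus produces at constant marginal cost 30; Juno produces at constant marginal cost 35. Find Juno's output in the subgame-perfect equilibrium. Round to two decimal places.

The follower Juno best-responds to any q_C: π_J = (193 - 2Q)q_J - 35q_J.
∂π_J/∂q_J = 158 - 2q_C - 4q_J = 0 gives the reaction function q_J = (158 - 2q_C)/4.
The leader anticipates this reaction. Substituting into P = 193 - 2Q gives P = 114 - q_C, so π_C = (114 - q_C)q_C - 30q_C.
The leader's first-order condition 84 - 2q_C = 0 yields q_C = 42.
Then q_J = (158 - 2·42)/4 = 37/2.

18.50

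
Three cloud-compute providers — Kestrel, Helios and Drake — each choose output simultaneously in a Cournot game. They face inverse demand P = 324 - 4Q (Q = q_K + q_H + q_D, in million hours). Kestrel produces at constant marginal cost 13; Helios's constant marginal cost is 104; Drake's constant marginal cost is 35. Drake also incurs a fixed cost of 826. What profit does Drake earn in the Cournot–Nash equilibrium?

Kestrel's profit: π_K = (324 - 4Q)q_K - (13q_K). Setting ∂π_K/∂q_K = 0: 311 - 8q_K - 4(q_H + q_D) = 0.
Helios's profit: π_H = (324 - 4Q)q_H - (104q_H). Setting ∂π_H/∂q_H = 0: 220 - 8q_H - 4(q_K + q_D) = 0.
Drake's profit: π_D = (324 - 4Q)q_D - (35q_D). Setting ∂π_D/∂q_D = 0: 289 - 8q_D - 4(q_K + q_H) = 0.
Adding the 3 conditions: 820 − 8Q − 8Q = 0, i.e. Q = 205/4.
Back-substituting: q_K = (311 − 205)/4 = 53/2, q_H = (220 − 205)/4 = 15/4, q_D = (289 − 205)/4 = 21.
Price P = 324 - 4·(205/4) = 119.
Drake's profit: (119 - 35)·21 - 826 = 938.

938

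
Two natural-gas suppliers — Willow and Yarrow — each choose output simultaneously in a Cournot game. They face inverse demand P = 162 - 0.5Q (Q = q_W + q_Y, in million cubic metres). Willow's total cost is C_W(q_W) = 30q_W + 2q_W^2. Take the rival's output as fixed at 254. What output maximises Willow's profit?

With the rival's output fixed at 254, Willow's profit is π_W = (162 - (1/2)·254 - (1/2)q_W)q_W - (30q_W + 2q_W²) = (35 - (1/2)q_W)q_W - (30q_W + 2q_W²).
∂π_W/∂q_W = 5 - 5q_W = 0, so q_W = 1.

1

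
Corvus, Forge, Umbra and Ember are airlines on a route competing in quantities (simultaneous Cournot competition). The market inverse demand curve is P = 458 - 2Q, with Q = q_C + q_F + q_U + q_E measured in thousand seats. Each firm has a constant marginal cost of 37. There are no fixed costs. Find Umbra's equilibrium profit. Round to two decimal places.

A representative firm's profit is π_i = q_i(458 - 2Q) - 37q_i.
Setting ∂π_i/∂q_i = 0 with rivals' quantities fixed: 421 - 4q_i - 2·Σ_{j≠i} q_j = 0.
With identical firms every q_j equals q_i, so Σ_{j≠i} q_j = 3q_i and 421 = 10q_i, giving q_i = 421/10.
Price P = 458 - 2·(842/5) = 606/5.
Umbra's profit: (606/5 - 37)·(421/10) = 3544.8200.

3544.82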